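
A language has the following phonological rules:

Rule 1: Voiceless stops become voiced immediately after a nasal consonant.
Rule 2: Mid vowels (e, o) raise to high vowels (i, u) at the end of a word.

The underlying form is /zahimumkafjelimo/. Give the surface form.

zahimumgafjelimu

Rule 1 (post-nasal voicing): /k/ is a voiceless stop immediately after the nasal /m/, so it voices to [g]. /zahimumkafjelimo/ → zahimumgafjelimo.
Rule 2 (final vowel raising): /o/ is a mid vowel in word-final position, so it raises to [u]. /zahimumgafjelimo/ → zahimumgafjelimu.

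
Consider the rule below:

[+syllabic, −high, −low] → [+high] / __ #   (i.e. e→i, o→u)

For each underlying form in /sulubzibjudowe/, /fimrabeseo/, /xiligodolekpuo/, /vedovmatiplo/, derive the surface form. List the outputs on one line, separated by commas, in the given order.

/sulubzibjudowe/: /e/ is a mid vowel in word-final position, so it raises to [i]. → [sulubzibjudowi].
/fimrabeseo/: /o/ is a mid vowel in word-final position, so it raises to [u]. → [fimrabeseu].
/xiligodolekpuo/: /o/ is a mid vowel in word-final position, so it raises to [u]. → [xiligodolekpuu].
/vedovmatiplo/: /o/ is a mid vowel in word-final position, so it raises to [u]. → [vedovmatiplu].

sulubzibjudowi, fimrabeseu, xiligodolekpuu, vedovmatiplu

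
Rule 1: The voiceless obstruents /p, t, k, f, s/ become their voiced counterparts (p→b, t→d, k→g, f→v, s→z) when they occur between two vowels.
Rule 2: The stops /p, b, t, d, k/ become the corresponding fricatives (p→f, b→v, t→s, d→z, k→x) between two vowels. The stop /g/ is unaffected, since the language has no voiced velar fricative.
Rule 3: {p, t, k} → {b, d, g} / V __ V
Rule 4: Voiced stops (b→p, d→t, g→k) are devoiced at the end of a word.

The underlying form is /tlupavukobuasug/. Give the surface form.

Rule 1 (intervocalic voicing): /p/ is a voiceless obstruent between vowels /u/ and /a/, so it voices to [b]. /k/ is a voiceless obstruent between vowels /u/ and /o/, so it voices to [g]. /s/ is a voiceless obstruent between vowels /a/ and /u/, so it voices to [z]. /tlupavukobuasug/ → tlubavugobuazug.
Rule 2 (intervocalic spirantization): /b/ is a stop between vowels /u/ and /a/, so it spirantizes to the fricative [v]. /b/ is a stop between vowels /o/ and /u/, so it spirantizes to the fricative [v]. /tlubavugobuazug/ → tluvavugovuazug.
Rule 3 (intervocalic voicing): no segment meets the environment; /tluvavugovuazug/ is unchanged.
Rule 4 (final devoicing): /g/ is a voiced stop in word-final position, so it devoices to [k]. /tluvavugovuazug/ → tluvavugovuazuk.

tluvavugovuazuk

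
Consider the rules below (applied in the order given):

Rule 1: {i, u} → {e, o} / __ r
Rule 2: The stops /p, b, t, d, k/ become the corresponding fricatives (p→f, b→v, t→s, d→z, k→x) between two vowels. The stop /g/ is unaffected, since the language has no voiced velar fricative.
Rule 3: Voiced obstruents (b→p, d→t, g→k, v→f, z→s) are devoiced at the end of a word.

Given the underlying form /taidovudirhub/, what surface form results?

Rule 1 (pre-rhotic lowering): /i/ is a high vowel immediately before /r/, so it lowers to [e]. /taidovudirhub/ → taidovuderhub.
Rule 2 (intervocalic spirantization): /d/ is a stop between vowels /i/ and /o/, so it spirantizes to the fricative [z]. /d/ is a stop between vowels /u/ and /e/, so it spirantizes to the fricative [z]. /taidovuderhub/ → taizovuzerhub.
Rule 3 (final devoicing): /b/ is a voiced obstruent in word-final position, so it devoices to [p]. /taizovuzerhub/ → taizovuzerhup.

taizovuzerhup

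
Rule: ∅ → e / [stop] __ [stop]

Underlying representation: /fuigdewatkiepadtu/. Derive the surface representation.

fuigedewatekiepadetu

/g/ and /d/ form a stop–stop cluster, so [e] is inserted between them.
/t/ and /k/ form a stop–stop cluster, so [e] is inserted between them.
/d/ and /t/ form a stop–stop cluster, so [e] is inserted between them.
Surface form: [fuigedewatekiepadetu].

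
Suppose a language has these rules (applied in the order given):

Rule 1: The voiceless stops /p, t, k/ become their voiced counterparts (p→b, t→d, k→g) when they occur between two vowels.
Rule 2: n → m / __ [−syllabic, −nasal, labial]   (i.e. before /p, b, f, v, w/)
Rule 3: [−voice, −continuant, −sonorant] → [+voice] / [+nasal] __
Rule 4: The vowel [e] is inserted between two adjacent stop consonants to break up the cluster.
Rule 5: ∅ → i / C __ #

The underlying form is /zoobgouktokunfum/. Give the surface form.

zoobegouketogumfumi

Rule 1 (intervocalic voicing): /k/ is a voiceless stop between vowels /o/ and /u/, so it voices to [g]. /zoobgouktokunfum/ → zoobgouktogunfum.
Rule 2 (nasal place assimilation): /n/ precedes the labial consonant /f/, so it assimilates in place to [m]. /zoobgouktogunfum/ → zoobgouktogumfum.
Rule 3 (post-nasal voicing): no segment meets the environment; /zoobgouktogumfum/ is unchanged.
Rule 4 (stop-cluster e-epenthesis): /b/ and /g/ form a stop–stop cluster, so [e] is inserted between them. /k/ and /t/ form a stop–stop cluster, so [e] is inserted between them. /zoobgouktogumfum/ → zoobegouketogumfum.
Rule 5 (final i-epenthesis): the form ends in the consonant /m/, so [i] is inserted word-finally. /zoobegouketogumfum/ → zoobegouketogumfumi.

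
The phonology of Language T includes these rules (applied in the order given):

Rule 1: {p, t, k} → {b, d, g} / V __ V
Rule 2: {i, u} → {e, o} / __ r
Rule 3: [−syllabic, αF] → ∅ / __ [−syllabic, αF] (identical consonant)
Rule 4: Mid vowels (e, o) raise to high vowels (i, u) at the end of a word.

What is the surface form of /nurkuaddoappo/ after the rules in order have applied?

norkuadoapu

Rule 1 (intervocalic voicing): no segment meets the environment; /nurkuaddoappo/ is unchanged.
Rule 2 (pre-rhotic lowering): /u/ is a high vowel immediately before /r/, so it lowers to [o]. /nurkuaddoappo/ → norkuaddoappo.
Rule 3 (degemination): /dd/ is a geminate; the first /d/ deletes. /pp/ is a geminate; the first /p/ deletes. /norkuaddoappo/ → norkuadoapo.
Rule 4 (final vowel raising): /o/ is a mid vowel in word-final position, so it raises to [u]. /norkuadoapo/ → norkuadoapu.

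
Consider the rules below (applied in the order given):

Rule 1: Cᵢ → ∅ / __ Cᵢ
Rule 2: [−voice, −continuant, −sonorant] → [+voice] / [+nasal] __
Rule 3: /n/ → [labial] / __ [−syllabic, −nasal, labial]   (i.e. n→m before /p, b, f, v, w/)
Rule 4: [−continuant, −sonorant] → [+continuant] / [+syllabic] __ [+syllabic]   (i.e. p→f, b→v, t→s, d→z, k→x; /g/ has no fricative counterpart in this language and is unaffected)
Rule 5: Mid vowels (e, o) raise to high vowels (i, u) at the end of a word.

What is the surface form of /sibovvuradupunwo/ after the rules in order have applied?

sivovurazufumwu

Rule 1 (degemination): /vv/ is a geminate; the first /v/ deletes. /sibovvuradupunwo/ → sibovuradupunwo.
Rule 2 (post-nasal voicing): no segment meets the environment; /sibovuradupunwo/ is unchanged.
Rule 3 (nasal place assimilation): /n/ precedes the labial consonant /w/, so it assimilates in place to [m]. /sibovuradupunwo/ → sibovuradupumwo.
Rule 4 (intervocalic spirantization): /b/ is a stop between vowels /i/ and /o/, so it spirantizes to the fricative [v]. /d/ is a stop between vowels /a/ and /u/, so it spirantizes to the fricative [z]. /p/ is a stop between vowels /u/ and /u/, so it spirantizes to the fricative [f]. /sibovuradupumwo/ → sivovurazufumwo.
Rule 5 (final vowel raising): /o/ is a mid vowel in word-final position, so it raises to [u]. /sivovurazufumwo/ → sivovurazufumwu.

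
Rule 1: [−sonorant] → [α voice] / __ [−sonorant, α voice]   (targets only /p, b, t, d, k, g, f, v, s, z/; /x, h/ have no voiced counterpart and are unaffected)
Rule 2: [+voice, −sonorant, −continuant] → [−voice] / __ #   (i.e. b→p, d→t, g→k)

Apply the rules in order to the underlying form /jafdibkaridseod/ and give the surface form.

Rule 1 (regressive voicing assimilation): /f/ precedes the voiced obstruent /d/, so it voices to [v] by assimilation. /b/ precedes the voiceless obstruent /k/, so it devoices to [p] by assimilation. /d/ precedes the voiceless obstruent /s/, so it devoices to [t] by assimilation. /jafdibkaridseod/ → javdipkaritseod.
Rule 2 (final devoicing): /d/ is a voiced stop in word-final position, so it devoices to [t]. /javdipkaritseod/ → javdipkaritseot.

javdipkaritseot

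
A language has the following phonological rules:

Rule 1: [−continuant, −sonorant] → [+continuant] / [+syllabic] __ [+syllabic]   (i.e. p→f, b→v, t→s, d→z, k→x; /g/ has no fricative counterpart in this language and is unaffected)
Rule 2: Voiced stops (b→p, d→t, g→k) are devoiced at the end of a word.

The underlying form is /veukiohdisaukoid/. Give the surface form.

veuxiohdisauxoit

Rule 1 (intervocalic spirantization): /k/ is a stop between vowels /u/ and /i/, so it spirantizes to the fricative [x]. /k/ is a stop between vowels /u/ and /o/, so it spirantizes to the fricative [x]. /veukiohdisaukoid/ → veuxiohdisauxoid.
Rule 2 (final devoicing): /d/ is a voiced stop in word-final position, so it devoices to [t]. /veuxiohdisauxoid/ → veuxiohdisauxoit.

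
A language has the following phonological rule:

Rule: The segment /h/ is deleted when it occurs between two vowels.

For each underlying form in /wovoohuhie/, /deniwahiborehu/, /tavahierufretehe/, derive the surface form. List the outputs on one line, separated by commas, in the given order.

/wovoohuhie/: /h/ occurs between vowels /o/ and /u/, so it deletes. /h/ occurs between vowels /u/ and /i/, so it deletes. → [wovoouie].
/deniwahiborehu/: /h/ occurs between vowels /a/ and /i/, so it deletes. /h/ occurs between vowels /e/ and /u/, so it deletes. → [deniwaiboreu].
/tavahierufretehe/: /h/ occurs between vowels /a/ and /i/, so it deletes. /h/ occurs between vowels /e/ and /e/, so it deletes. → [tavaierufretee].

wovoouie, deniwaiboreu, tavaierufretee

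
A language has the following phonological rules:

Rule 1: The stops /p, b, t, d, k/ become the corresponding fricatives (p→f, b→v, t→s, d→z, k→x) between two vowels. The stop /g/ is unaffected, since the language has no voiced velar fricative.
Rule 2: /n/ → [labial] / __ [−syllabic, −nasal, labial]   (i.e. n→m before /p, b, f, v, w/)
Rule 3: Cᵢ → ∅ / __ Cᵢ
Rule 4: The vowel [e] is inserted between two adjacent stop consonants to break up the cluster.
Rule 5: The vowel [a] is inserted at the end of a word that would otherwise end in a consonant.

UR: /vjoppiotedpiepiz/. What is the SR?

Rule 1 (intervocalic spirantization): /t/ is a stop between vowels /o/ and /e/, so it spirantizes to the fricative [s]. /p/ is a stop between vowels /e/ and /i/, so it spirantizes to the fricative [f]. /vjoppiotedpiepiz/ → vjoppiosedpiefiz.
Rule 2 (nasal place assimilation): no segment meets the environment; /vjoppiosedpiefiz/ is unchanged.
Rule 3 (degemination): /pp/ is a geminate; the first /p/ deletes. /vjoppiosedpiefiz/ → vjopiosedpiefiz.
Rule 4 (stop-cluster e-epenthesis): /d/ and /p/ form a stop–stop cluster, so [e] is inserted between them. /vjopiosedpiefiz/ → vjopiosedepiefiz.
Rule 5 (final a-epenthesis): the form ends in the consonant /z/, so [a] is inserted word-finally. /vjopiosedepiefiz/ → vjopiosedepiefiza.

vjopiosedepiefiza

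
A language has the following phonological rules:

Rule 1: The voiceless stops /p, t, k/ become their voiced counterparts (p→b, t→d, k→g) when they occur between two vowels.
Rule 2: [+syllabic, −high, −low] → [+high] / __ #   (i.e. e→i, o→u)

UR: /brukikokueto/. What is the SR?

brugigoguedu

Rule 1 (intervocalic voicing): /k/ is a voiceless stop between vowels /u/ and /i/, so it voices to [g]. /k/ is a voiceless stop between vowels /i/ and /o/, so it voices to [g]. /k/ is a voiceless stop between vowels /o/ and /u/, so it voices to [g]. /t/ is a voiceless stop between vowels /e/ and /o/, so it voices to [d]. /brukikokueto/ → brugigoguedo.
Rule 2 (final vowel raising): /o/ is a mid vowel in word-final position, so it raises to [u]. /brugigoguedo/ → brugigoguedu.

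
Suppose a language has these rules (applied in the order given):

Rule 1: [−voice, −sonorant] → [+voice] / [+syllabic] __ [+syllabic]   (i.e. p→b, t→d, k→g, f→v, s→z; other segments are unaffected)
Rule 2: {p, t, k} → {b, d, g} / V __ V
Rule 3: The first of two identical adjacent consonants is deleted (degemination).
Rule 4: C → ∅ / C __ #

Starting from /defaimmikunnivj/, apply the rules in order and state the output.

Rule 1 (intervocalic voicing): /f/ is a voiceless obstruent between vowels /e/ and /a/, so it voices to [v]. /k/ is a voiceless obstruent between vowels /i/ and /u/, so it voices to [g]. /defaimmikunnivj/ → devaimmigunnivj.
Rule 2 (intervocalic voicing): no segment meets the environment; /devaimmigunnivj/ is unchanged.
Rule 3 (degemination): /mm/ is a geminate; the first /m/ deletes. /nn/ is a geminate; the first /n/ deletes. /devaimmigunnivj/ → devaimigunivj.
Rule 4 (final cluster simplification): /j/ is the second consonant of a word-final cluster /vj/, so it deletes. /devaimigunivj/ → devaimiguniv.

devaimiguniv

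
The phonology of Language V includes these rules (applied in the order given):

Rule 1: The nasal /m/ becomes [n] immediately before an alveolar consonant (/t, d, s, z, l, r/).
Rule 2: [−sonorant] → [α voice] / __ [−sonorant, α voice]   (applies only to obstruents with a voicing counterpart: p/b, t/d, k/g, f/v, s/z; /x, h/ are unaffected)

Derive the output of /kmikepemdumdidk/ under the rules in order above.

kmikependunditk

Rule 1 (nasal place assimilation): /m/ precedes the alveolar consonant /d/, so it assimilates in place to [n]. /m/ precedes the alveolar consonant /d/, so it assimilates in place to [n]. /kmikepemdumdidk/ → kmikependundidk.
Rule 2 (regressive voicing assimilation): /d/ precedes the voiceless obstruent /k/, so it devoices to [t] by assimilation. /kmikependundidk/ → kmikependunditk.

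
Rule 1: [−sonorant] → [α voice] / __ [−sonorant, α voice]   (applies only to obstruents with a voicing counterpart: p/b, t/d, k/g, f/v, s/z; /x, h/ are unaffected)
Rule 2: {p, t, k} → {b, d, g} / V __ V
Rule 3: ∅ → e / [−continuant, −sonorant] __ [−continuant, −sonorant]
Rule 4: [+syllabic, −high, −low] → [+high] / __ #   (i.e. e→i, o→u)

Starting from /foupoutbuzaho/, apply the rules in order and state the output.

Rule 1 (regressive voicing assimilation): /t/ precedes the voiced obstruent /b/, so it voices to [d] by assimilation. /foupoutbuzaho/ → foupoudbuzaho.
Rule 2 (intervocalic voicing): /p/ is a voiceless stop between vowels /u/ and /o/, so it voices to [b]. /foupoudbuzaho/ → fouboudbuzaho.
Rule 3 (stop-cluster e-epenthesis): /d/ and /b/ form a stop–stop cluster, so [e] is inserted between them. /fouboudbuzaho/ → fouboudebuzaho.
Rule 4 (final vowel raising): /o/ is a mid vowel in word-final position, so it raises to [u]. /fouboudebuzaho/ → fouboudebuzahu.

fouboudebuzahu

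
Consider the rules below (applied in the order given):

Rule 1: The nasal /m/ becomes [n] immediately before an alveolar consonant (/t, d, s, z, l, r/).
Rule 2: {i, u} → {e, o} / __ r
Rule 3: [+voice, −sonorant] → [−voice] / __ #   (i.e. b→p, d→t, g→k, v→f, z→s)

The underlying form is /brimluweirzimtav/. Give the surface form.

brinluweerzintaf

Rule 1 (nasal place assimilation): /m/ precedes the alveolar consonant /l/, so it assimilates in place to [n]. /m/ precedes the alveolar consonant /t/, so it assimilates in place to [n]. /brimluweirzimtav/ → brinluweirzintav.
Rule 2 (pre-rhotic lowering): /i/ is a high vowel immediately before /r/, so it lowers to [e]. /brinluweirzintav/ → brinluweerzintav.
Rule 3 (final devoicing): /v/ is a voiced obstruent in word-final position, so it devoices to [f]. /brinluweerzintav/ → brinluweerzintaf.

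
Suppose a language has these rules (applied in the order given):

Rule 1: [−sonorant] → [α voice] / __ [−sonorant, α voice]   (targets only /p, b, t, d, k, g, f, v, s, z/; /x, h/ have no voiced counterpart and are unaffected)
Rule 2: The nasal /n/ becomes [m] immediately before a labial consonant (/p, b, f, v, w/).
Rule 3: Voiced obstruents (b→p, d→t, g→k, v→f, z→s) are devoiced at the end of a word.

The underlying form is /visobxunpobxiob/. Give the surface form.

visopxumpopxiop

Rule 1 (regressive voicing assimilation): /b/ precedes the voiceless obstruent /x/, so it devoices to [p] by assimilation. /b/ precedes the voiceless obstruent /x/, so it devoices to [p] by assimilation. /visobxunpobxiob/ → visopxunpopxiob.
Rule 2 (nasal place assimilation): /n/ precedes the labial consonant /p/, so it assimilates in place to [m]. /visopxunpopxiob/ → visopxumpopxiob.
Rule 3 (final devoicing): /b/ is a voiced obstruent in word-final position, so it devoices to [p]. /visopxumpopxiob/ → visopxumpopxiop.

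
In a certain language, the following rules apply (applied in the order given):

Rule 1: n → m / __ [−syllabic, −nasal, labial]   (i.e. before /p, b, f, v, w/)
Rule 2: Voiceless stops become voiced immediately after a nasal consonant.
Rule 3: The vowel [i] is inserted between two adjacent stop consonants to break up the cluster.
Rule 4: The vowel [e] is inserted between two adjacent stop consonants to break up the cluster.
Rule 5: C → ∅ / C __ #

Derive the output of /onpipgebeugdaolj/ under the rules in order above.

Rule 1 (nasal place assimilation): /n/ precedes the labial consonant /p/, so it assimilates in place to [m]. /onpipgebeugdaolj/ → ompipgebeugdaolj.
Rule 2 (post-nasal voicing): /p/ is a voiceless stop immediately after the nasal /m/, so it voices to [b]. /ompipgebeugdaolj/ → ombipgebeugdaolj.
Rule 3 (stop-cluster i-epenthesis): /p/ and /g/ form a stop–stop cluster, so [i] is inserted between them. /g/ and /d/ form a stop–stop cluster, so [i] is inserted between them. /ombipgebeugdaolj/ → ombipigebeugidaolj.
Rule 4 (stop-cluster e-epenthesis): no segment meets the environment; /ombipigebeugidaolj/ is unchanged.
Rule 5 (final cluster simplification): /j/ is the second consonant of a word-final cluster /lj/, so it deletes. /ombipigebeugidaolj/ → ombipigebeugidaol.

ombipigebeugidaol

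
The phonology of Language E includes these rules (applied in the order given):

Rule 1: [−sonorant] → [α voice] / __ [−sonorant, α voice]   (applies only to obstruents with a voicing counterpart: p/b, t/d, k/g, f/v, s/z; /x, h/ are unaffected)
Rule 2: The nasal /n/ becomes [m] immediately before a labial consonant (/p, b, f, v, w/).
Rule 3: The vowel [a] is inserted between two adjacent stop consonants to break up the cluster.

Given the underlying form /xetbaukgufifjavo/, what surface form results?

xedabaugagufifjavo

Rule 1 (regressive voicing assimilation): /t/ precedes the voiced obstruent /b/, so it voices to [d] by assimilation. /k/ precedes the voiced obstruent /g/, so it voices to [g] by assimilation. /xetbaukgufifjavo/ → xedbauggufifjavo.
Rule 2 (nasal place assimilation): no segment meets the environment; /xedbauggufifjavo/ is unchanged.
Rule 3 (stop-cluster a-epenthesis): /d/ and /b/ form a stop–stop cluster, so [a] is inserted between them. /g/ and /g/ form a stop–stop cluster, so [a] is inserted between them. /xedbauggufifjavo/ → xedabaugagufifjavo.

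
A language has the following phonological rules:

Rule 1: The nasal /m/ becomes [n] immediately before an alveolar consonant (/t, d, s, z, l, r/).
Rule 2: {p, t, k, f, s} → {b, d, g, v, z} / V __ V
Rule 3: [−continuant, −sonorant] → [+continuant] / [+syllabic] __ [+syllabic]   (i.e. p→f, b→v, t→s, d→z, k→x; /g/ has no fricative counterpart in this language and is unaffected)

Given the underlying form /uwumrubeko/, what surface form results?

Rule 1 (nasal place assimilation): /m/ precedes the alveolar consonant /r/, so it assimilates in place to [n]. /uwumrubeko/ → uwunrubeko.
Rule 2 (intervocalic voicing): /k/ is a voiceless obstruent between vowels /e/ and /o/, so it voices to [g]. /uwunrubeko/ → uwunrubego.
Rule 3 (intervocalic spirantization): /b/ is a stop between vowels /u/ and /e/, so it spirantizes to the fricative [v]. /uwunrubego/ → uwunruvego.

uwunruvego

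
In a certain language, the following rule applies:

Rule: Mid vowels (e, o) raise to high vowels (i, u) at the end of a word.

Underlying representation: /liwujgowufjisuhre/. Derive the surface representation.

Scanning /liwujgowufjisuhre/: /o/ at position 7 is not in the conditioning environment; /e/ is a mid vowel in word-final position, so it raises to [i].
Result: [liwujgowufjisuhri].

liwujgowufjisuhri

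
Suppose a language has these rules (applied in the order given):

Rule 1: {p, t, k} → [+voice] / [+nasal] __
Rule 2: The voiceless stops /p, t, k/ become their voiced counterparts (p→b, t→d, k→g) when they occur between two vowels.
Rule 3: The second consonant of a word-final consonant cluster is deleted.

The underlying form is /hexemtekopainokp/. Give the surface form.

hexemdegobainok

Rule 1 (post-nasal voicing): /t/ is a voiceless stop immediately after the nasal /m/, so it voices to [d]. /hexemtekopainokp/ → hexemdekopainokp.
Rule 2 (intervocalic voicing): /k/ is a voiceless stop between vowels /e/ and /o/, so it voices to [g]. /p/ is a voiceless stop between vowels /o/ and /a/, so it voices to [b]. /hexemdekopainokp/ → hexemdegobainokp.
Rule 3 (final cluster simplification): /p/ is the second consonant of a word-final cluster /kp/, so it deletes. /hexemdegobainokp/ → hexemdegobainok.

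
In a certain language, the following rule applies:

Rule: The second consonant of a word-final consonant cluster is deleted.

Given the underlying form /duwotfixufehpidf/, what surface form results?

/f/ is the second consonant of a word-final cluster /df/, so it deletes.
The other instances of /d/, /w/, /t/, /f/, /x/, /h/, /p/ do not occur in the required environment and remain unchanged.
Surface form: [duwotfixufehpid].

duwotfixufehpid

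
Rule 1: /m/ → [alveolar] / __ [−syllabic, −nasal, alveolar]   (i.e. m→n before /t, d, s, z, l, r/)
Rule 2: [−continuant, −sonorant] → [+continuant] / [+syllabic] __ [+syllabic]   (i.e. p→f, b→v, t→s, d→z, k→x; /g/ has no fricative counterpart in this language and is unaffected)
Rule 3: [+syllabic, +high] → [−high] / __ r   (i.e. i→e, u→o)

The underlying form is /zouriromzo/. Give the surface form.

Rule 1 (nasal place assimilation): /m/ precedes the alveolar consonant /z/, so it assimilates in place to [n]. /zouriromzo/ → zourironzo.
Rule 2 (intervocalic spirantization): no segment meets the environment; /zourironzo/ is unchanged.
Rule 3 (pre-rhotic lowering): /u/ is a high vowel immediately before /r/, so it lowers to [o]. /i/ is a high vowel immediately before /r/, so it lowers to [e]. /zourironzo/ → zooreronzo.

zooreronzo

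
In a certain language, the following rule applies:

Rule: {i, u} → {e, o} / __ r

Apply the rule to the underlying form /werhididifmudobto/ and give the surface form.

No segment of /werhididifmudobto/ meets the structural description of the rule, so the form surfaces unchanged.

werhididifmudobto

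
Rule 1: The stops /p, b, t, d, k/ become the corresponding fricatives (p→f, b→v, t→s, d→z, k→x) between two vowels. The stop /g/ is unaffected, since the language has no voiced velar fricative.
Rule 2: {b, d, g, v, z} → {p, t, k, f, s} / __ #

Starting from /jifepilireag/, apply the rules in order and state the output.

Rule 1 (intervocalic spirantization): /p/ is a stop between vowels /e/ and /i/, so it spirantizes to the fricative [f]. /jifepilireag/ → jifefilireag.
Rule 2 (final devoicing): /g/ is a voiced obstruent in word-final position, so it devoices to [k]. /jifefilireag/ → jifefilireak.

jifefilireak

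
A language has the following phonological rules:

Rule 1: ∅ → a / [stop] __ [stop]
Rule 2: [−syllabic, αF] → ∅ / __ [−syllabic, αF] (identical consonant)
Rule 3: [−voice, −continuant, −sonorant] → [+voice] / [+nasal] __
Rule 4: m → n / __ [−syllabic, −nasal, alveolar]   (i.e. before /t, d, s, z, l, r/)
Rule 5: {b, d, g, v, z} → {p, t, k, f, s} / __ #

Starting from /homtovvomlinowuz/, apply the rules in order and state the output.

hondovonlinowus

Rule 1 (stop-cluster a-epenthesis): no segment meets the environment; /homtovvomlinowuz/ is unchanged.
Rule 2 (degemination): /vv/ is a geminate; the first /v/ deletes. /homtovvomlinowuz/ → homtovomlinowuz.
Rule 3 (post-nasal voicing): /t/ is a voiceless stop immediately after the nasal /m/, so it voices to [d]. /homtovomlinowuz/ → homdovomlinowuz.
Rule 4 (nasal place assimilation): /m/ precedes the alveolar consonant /d/, so it assimilates in place to [n]. /m/ precedes the alveolar consonant /l/, so it assimilates in place to [n]. /homdovomlinowuz/ → hondovonlinowuz.
Rule 5 (final devoicing): /z/ is a voiced obstruent in word-final position, so it devoices to [s]. /hondovonlinowuz/ → hondovonlinowus.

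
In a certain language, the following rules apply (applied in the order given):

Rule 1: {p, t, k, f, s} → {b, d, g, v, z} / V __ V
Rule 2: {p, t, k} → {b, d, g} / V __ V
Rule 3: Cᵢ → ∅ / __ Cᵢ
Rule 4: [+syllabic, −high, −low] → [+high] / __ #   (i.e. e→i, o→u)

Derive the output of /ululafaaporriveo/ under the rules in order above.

ululavaaboriveu

Rule 1 (intervocalic voicing): /f/ is a voiceless obstruent between vowels /a/ and /a/, so it voices to [v]. /p/ is a voiceless obstruent between vowels /a/ and /o/, so it voices to [b]. /ululafaaporriveo/ → ululavaaborriveo.
Rule 2 (intervocalic voicing): no segment meets the environment; /ululavaaborriveo/ is unchanged.
Rule 3 (degemination): /rr/ is a geminate; the first /r/ deletes. /ululavaaborriveo/ → ululavaaboriveo.
Rule 4 (final vowel raising): /o/ is a mid vowel in word-final position, so it raises to [u]. /ululavaaboriveo/ → ululavaaboriveu.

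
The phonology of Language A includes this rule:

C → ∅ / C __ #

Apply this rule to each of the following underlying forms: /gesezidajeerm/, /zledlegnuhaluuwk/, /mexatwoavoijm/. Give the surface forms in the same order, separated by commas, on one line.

/gesezidajeerm/: /m/ is the second consonant of a word-final cluster /rm/, so it deletes. → [gesezidajeer].
/zledlegnuhaluuwk/: /k/ is the second consonant of a word-final cluster /wk/, so it deletes. → [zledlegnuhaluuw].
/mexatwoavoijm/: /m/ is the second consonant of a word-final cluster /jm/, so it deletes. → [mexatwoavoij].

gesezidajeer, zledlegnuhaluuw, mexatwoavoij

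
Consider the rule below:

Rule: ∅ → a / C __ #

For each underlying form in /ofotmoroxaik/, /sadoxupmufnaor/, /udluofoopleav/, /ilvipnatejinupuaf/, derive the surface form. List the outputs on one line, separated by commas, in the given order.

/ofotmoroxaik/: the form ends in the consonant /k/, so [a] is inserted word-finally. → [ofotmoroxaika].
/sadoxupmufnaor/: the form ends in the consonant /r/, so [a] is inserted word-finally. → [sadoxupmufnaora].
/udluofoopleav/: the form ends in the consonant /v/, so [a] is inserted word-finally. → [udluofoopleava].
/ilvipnatejinupuaf/: the form ends in the consonant /f/, so [a] is inserted word-finally. → [ilvipnatejinupuafa].

ofotmoroxaika, sadoxupmufnaora, udluofoopleava, ilvipnatejinupuafa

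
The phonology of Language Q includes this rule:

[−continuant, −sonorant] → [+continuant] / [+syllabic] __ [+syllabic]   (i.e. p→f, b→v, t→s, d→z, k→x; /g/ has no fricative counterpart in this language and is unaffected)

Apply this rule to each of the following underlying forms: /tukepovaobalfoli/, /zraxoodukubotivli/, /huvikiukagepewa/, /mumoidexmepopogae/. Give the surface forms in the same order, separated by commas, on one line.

/tukepovaobalfoli/: /k/ is a stop between vowels /u/ and /e/, so it spirantizes to the fricative [x]. /p/ is a stop between vowels /e/ and /o/, so it spirantizes to the fricative [f]. /b/ is a stop between vowels /o/ and /a/, so it spirantizes to the fricative [v]. → [tuxefovaovalfoli].
/zraxoodukubotivli/: /d/ is a stop between vowels /o/ and /u/, so it spirantizes to the fricative [z]. /k/ is a stop between vowels /u/ and /u/, so it spirantizes to the fricative [x]. /b/ is a stop between vowels /u/ and /o/, so it spirantizes to the fricative [v]. /t/ is a stop between vowels /o/ and /i/, so it spirantizes to the fricative [s]. → [zraxoozuxuvosivli].
/huvikiukagepewa/: /k/ is a stop between vowels /i/ and /i/, so it spirantizes to the fricative [x]. /k/ is a stop between vowels /u/ and /a/, so it spirantizes to the fricative [x]. /p/ is a stop between vowels /e/ and /e/, so it spirantizes to the fricative [f]. → [huvixiuxagefewa].
/mumoidexmepopogae/: /d/ is a stop between vowels /i/ and /e/, so it spirantizes to the fricative [z]. /p/ is a stop between vowels /e/ and /o/, so it spirantizes to the fricative [f]. /p/ is a stop between vowels /o/ and /o/, so it spirantizes to the fricative [f]. → [mumoizexmefofogae].

tuxefovaovalfoli, zraxoozuxuvosivli, huvixiuxagefewa, mumoizexmefofogae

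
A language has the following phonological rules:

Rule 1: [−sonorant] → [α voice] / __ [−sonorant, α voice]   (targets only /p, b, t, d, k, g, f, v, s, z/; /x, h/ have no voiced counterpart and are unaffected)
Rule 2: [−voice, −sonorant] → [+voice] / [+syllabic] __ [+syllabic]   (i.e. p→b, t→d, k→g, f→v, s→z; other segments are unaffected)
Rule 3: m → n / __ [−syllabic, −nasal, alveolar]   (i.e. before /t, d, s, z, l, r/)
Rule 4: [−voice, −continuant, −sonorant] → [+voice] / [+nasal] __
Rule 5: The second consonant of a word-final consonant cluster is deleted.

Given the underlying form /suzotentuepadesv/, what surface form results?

suzodenduebadez

Rule 1 (regressive voicing assimilation): /s/ precedes the voiced obstruent /v/, so it voices to [z] by assimilation. /suzotentuepadesv/ → suzotentuepadezv.
Rule 2 (intervocalic voicing): /t/ is a voiceless obstruent between vowels /o/ and /e/, so it voices to [d]. /p/ is a voiceless obstruent between vowels /e/ and /a/, so it voices to [b]. /suzotentuepadezv/ → suzodentuebadezv.
Rule 3 (nasal place assimilation): no segment meets the environment; /suzodentuebadezv/ is unchanged.
Rule 4 (post-nasal voicing): /t/ is a voiceless stop immediately after the nasal /n/, so it voices to [d]. /suzodentuebadezv/ → suzodenduebadezv.
Rule 5 (final cluster simplification): /v/ is the second consonant of a word-final cluster /zv/, so it deletes. /suzodenduebadezv/ → suzodenduebadez.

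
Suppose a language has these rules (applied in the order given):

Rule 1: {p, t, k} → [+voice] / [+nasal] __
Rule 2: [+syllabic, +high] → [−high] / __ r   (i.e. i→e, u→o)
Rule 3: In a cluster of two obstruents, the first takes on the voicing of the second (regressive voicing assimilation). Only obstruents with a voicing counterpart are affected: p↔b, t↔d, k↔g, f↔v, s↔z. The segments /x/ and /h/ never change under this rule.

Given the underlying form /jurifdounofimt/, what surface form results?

jorivdounofimd

Rule 1 (post-nasal voicing): /t/ is a voiceless stop immediately after the nasal /m/, so it voices to [d]. /jurifdounofimt/ → jurifdounofimd.
Rule 2 (pre-rhotic lowering): /u/ is a high vowel immediately before /r/, so it lowers to [o]. /jurifdounofimd/ → jorifdounofimd.
Rule 3 (regressive voicing assimilation): /f/ precedes the voiced obstruent /d/, so it voices to [v] by assimilation. /jorifdounofimd/ → jorivdounofimd.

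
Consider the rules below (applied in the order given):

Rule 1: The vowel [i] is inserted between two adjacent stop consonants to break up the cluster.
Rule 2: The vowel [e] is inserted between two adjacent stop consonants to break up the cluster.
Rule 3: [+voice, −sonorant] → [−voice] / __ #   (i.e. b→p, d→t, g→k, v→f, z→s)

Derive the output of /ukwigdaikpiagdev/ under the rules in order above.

Rule 1 (stop-cluster i-epenthesis): /g/ and /d/ form a stop–stop cluster, so [i] is inserted between them. /k/ and /p/ form a stop–stop cluster, so [i] is inserted between them. /g/ and /d/ form a stop–stop cluster, so [i] is inserted between them. /ukwigdaikpiagdev/ → ukwigidaikipiagidev.
Rule 2 (stop-cluster e-epenthesis): no segment meets the environment; /ukwigidaikipiagidev/ is unchanged.
Rule 3 (final devoicing): /v/ is a voiced obstruent in word-final position, so it devoices to [f]. /ukwigidaikipiagidev/ → ukwigidaikipiagidef.

ukwigidaikipiagidef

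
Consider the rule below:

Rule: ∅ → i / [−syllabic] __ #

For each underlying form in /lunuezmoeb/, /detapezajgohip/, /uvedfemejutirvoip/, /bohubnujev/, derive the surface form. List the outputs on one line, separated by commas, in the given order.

/lunuezmoeb/: the form ends in the consonant /b/, so [i] is inserted word-finally. → [lunuezmoebi].
/detapezajgohip/: the form ends in the consonant /p/, so [i] is inserted word-finally. → [detapezajgohipi].
/uvedfemejutirvoip/: the form ends in the consonant /p/, so [i] is inserted word-finally. → [uvedfemejutirvoipi].
/bohubnujev/: the form ends in the consonant /v/, so [i] is inserted word-finally. → [bohubnujevi].

lunuezmoebi, detapezajgohipi, uvedfemejutirvoipi, bohubnujevi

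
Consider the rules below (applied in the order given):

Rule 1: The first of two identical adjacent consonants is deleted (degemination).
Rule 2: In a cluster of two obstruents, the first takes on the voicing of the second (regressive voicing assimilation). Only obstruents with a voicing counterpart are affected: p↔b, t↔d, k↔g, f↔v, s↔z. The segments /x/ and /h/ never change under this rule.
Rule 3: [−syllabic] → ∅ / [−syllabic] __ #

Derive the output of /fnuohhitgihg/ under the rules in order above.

fnuohidgih

Rule 1 (degemination): /hh/ is a geminate; the first /h/ deletes. /fnuohhitgihg/ → fnuohitgihg.
Rule 2 (regressive voicing assimilation): /t/ precedes the voiced obstruent /g/, so it voices to [d] by assimilation. /fnuohitgihg/ → fnuohidgihg.
Rule 3 (final cluster simplification): /g/ is the second consonant of a word-final cluster /hg/, so it deletes. /fnuohidgihg/ → fnuohidgih.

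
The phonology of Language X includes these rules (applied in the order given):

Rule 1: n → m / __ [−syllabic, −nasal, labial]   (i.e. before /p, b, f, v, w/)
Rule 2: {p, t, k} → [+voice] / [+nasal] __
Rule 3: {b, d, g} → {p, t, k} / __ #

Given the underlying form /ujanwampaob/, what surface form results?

Rule 1 (nasal place assimilation): /n/ precedes the labial consonant /w/, so it assimilates in place to [m]. /ujanwampaob/ → ujamwampaob.
Rule 2 (post-nasal voicing): /p/ is a voiceless stop immediately after the nasal /m/, so it voices to [b]. /ujamwampaob/ → ujamwambaob.
Rule 3 (final devoicing): /b/ is a voiced stop in word-final position, so it devoices to [p]. /ujamwambaob/ → ujamwambaop.

ujamwambaop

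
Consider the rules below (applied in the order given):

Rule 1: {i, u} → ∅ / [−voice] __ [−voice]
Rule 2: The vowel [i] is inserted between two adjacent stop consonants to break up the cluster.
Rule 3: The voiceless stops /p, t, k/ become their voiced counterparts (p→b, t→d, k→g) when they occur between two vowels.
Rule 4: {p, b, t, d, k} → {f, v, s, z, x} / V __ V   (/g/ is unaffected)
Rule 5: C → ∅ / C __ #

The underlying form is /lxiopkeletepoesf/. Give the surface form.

lxiovigelezevoes

Rule 1 (high vowel syncope): no segment meets the environment; /lxiopkeletepoesf/ is unchanged.
Rule 2 (stop-cluster i-epenthesis): /p/ and /k/ form a stop–stop cluster, so [i] is inserted between them. /lxiopkeletepoesf/ → lxiopikeletepoesf.
Rule 3 (intervocalic voicing): /p/ is a voiceless stop between vowels /o/ and /i/, so it voices to [b]. /k/ is a voiceless stop between vowels /i/ and /e/, so it voices to [g]. /t/ is a voiceless stop between vowels /e/ and /e/, so it voices to [d]. /p/ is a voiceless stop between vowels /e/ and /o/, so it voices to [b]. /lxiopikeletepoesf/ → lxiobigeledeboesf.
Rule 4 (intervocalic spirantization): /b/ is a stop between vowels /o/ and /i/, so it spirantizes to the fricative [v]. /d/ is a stop between vowels /e/ and /e/, so it spirantizes to the fricative [z]. /b/ is a stop between vowels /e/ and /o/, so it spirantizes to the fricative [v]. /lxiobigeledeboesf/ → lxiovigelezevoesf.
Rule 5 (final cluster simplification): /f/ is the second consonant of a word-final cluster /sf/, so it deletes. /lxiovigelezevoesf/ → lxiovigelezevoes.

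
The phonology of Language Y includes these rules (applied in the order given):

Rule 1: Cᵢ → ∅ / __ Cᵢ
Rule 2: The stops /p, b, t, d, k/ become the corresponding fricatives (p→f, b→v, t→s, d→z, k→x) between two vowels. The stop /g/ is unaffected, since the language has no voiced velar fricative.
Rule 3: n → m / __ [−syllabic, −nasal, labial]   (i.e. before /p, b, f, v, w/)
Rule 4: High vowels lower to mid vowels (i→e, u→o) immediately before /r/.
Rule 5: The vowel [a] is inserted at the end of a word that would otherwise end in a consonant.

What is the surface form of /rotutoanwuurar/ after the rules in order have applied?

rosusoamwuorara

Rule 1 (degemination): no segment meets the environment; /rotutoanwuurar/ is unchanged.
Rule 2 (intervocalic spirantization): /t/ is a stop between vowels /o/ and /u/, so it spirantizes to the fricative [s]. /t/ is a stop between vowels /u/ and /o/, so it spirantizes to the fricative [s]. /rotutoanwuurar/ → rosusoanwuurar.
Rule 3 (nasal place assimilation): /n/ precedes the labial consonant /w/, so it assimilates in place to [m]. /rosusoanwuurar/ → rosusoamwuurar.
Rule 4 (pre-rhotic lowering): /u/ is a high vowel immediately before /r/, so it lowers to [o]. /rosusoamwuurar/ → rosusoamwuorar.
Rule 5 (final a-epenthesis): the form ends in the consonant /r/, so [a] is inserted word-finally. /rosusoamwuorar/ → rosusoamwuorara.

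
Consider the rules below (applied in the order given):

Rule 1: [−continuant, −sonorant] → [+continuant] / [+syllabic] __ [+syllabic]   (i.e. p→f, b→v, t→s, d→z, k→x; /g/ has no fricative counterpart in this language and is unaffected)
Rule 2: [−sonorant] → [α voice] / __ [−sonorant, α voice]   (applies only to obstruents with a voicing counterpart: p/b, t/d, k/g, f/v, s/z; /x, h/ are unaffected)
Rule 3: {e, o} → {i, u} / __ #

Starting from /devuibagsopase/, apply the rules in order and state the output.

devuivaksofasi

Rule 1 (intervocalic spirantization): /b/ is a stop between vowels /i/ and /a/, so it spirantizes to the fricative [v]. /p/ is a stop between vowels /o/ and /a/, so it spirantizes to the fricative [f]. /devuibagsopase/ → devuivagsofase.
Rule 2 (regressive voicing assimilation): /g/ precedes the voiceless obstruent /s/, so it devoices to [k] by assimilation. /devuivagsofase/ → devuivaksofase.
Rule 3 (final vowel raising): /e/ is a mid vowel in word-final position, so it raises to [i]. /devuivaksofase/ → devuivaksofasi.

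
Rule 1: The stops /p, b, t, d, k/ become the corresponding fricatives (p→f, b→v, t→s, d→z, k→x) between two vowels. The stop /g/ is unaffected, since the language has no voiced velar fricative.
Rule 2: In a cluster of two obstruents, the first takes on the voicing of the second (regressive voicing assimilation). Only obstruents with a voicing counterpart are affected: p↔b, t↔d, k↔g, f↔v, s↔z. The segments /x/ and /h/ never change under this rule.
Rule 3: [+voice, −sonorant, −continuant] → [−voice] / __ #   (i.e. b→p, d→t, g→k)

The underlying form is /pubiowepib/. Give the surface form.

puviowefip

Rule 1 (intervocalic spirantization): /b/ is a stop between vowels /u/ and /i/, so it spirantizes to the fricative [v]. /p/ is a stop between vowels /e/ and /i/, so it spirantizes to the fricative [f]. /pubiowepib/ → puviowefib.
Rule 2 (regressive voicing assimilation): no segment meets the environment; /puviowefib/ is unchanged.
Rule 3 (final devoicing): /b/ is a voiced stop in word-final position, so it devoices to [p]. /puviowefib/ → puviowefip.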